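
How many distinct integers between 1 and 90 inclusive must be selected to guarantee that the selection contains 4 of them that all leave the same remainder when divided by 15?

46

The 15 residue classes mod 15 are the pigeonholes.
With 45 integers one could put 3 in each residue class and have no class reach 4.
The 46th integer pushes some class to 4, so 15·3 + 1 = 46.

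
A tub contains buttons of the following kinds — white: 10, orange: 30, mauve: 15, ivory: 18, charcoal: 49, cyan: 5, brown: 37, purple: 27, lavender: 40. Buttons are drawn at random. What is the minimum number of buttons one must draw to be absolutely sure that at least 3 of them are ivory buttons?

216

In the worst case for collecting ivory buttons, every non-ivory button comes out first.
There are 10 + 30 + 15 + 49 + 5 + 37 + 27 + 40 = 213 non-ivory buttons altogether.
After those, each further button must be ivory, so 213 + 3 = 216 draws guarantee 3 ivory buttons.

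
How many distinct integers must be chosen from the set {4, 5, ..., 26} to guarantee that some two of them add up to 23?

16

A set avoiding the sum 23 can contain at most one of each pair {x, 23−x}, plus the 7 elements whose complement lies outside the range.
The integers 12, …, 26 (15 of them) are such a set: any two sum to at least 12+13 = 25 > 23.
By the pigeonhole principle, any 16th integer completes one of the 8 pairs, so 16 choices force a sum of 23.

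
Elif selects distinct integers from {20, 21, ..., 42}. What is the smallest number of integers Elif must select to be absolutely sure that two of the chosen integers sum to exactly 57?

Group the elements by complementary pair {x, 57−x}: {20,37}, {21,36}, {22,35}, …, giving 9 two-element pairs and 5 integers whose partner 57−x falls outside [20,42].
Pigeonhole: treating each of those 14 groups as a pigeonhole, one can pick one integer per group — 14 integers — with no two summing to 57.
The 15th integer lands in an occupied pair, forcing a sum of 57.

15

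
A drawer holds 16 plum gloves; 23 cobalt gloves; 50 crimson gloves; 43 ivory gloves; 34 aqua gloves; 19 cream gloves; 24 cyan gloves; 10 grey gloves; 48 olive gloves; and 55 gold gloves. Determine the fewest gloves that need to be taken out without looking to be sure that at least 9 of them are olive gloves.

In the worst case for collecting olive gloves, every non-olive glove comes out first.
There are 16 + 23 + 50 + 43 + 34 + 19 + 24 + 10 + 55 = 274 non-olive gloves altogether.
After those, each further glove must be olive, so 274 + 9 = 283 draws guarantee 9 olive gloves.

283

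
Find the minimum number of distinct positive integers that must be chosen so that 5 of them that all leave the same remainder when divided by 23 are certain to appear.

93

The 23 residue classes mod 23 are the pigeonholes.
With 92 integers one could put 4 in each residue class and have no class reach 5.
The 93rd integer pushes some class to 5, so 23·4 + 1 = 93.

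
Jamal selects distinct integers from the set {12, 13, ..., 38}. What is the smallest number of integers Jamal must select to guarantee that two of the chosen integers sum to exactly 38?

Two chosen integers sum to 38 exactly when both halves of some pair {x, 38−x} with 12 ≤ x ≤ 38−x ≤ 26 are chosen — 7 such pairs.
The remaining 13 elements (those with no distinct partner in range) can never complete a 38-sum, so the worst case takes all of them and one from each pair: 13 + 7 = 20.
The 21st integer has to be the second member of some pair, so 20 + 1 = 21.

21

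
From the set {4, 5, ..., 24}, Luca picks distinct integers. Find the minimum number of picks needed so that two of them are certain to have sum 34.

15

A set avoiding the sum 34 can contain at most one of each pair {x, 34−x}, plus the 7 elements whose complement lies outside the range or equal to its own complement.
The integers 4, …, 17 (14 of them) are such a set: any two sum to at least 4+5 = 9 and at most 16+17 = 33 < 34.
Any 15th integer completes one of the 7 pairs, so 15 choices force a sum of 34.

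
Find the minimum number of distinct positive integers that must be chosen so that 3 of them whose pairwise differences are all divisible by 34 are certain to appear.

69

Integers whose pairwise differences are multiples of 34 are exactly those sharing a remainder mod 34. By pigeonhole, the 34 residue classes mod 34 are the pigeonholes.
With 68 integers one could put 2 in each residue class and have no class reach 3.
The 69th integer pushes some class to 3, so 34·2 + 1 = 69.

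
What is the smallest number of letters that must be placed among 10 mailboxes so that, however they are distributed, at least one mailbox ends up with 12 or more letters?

111

With 110 letters one could put exactly 11 in each of the 10 mailboxes, and no mailbox would reach 12.
One more letter must land in a mailbox that already has 11, giving it 12.
So 10 × 11 + 1 = 111 letters are required.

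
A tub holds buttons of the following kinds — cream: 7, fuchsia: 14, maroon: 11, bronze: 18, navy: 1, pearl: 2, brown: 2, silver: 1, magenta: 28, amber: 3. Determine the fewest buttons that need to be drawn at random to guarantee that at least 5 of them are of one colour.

An adversary could hand out at most 4 buttons per colour (5 colours run out sooner): 4 + 4 + 4 + 4 + 1 + 2 + 2 + 1 + 4 + 3 = 29 buttons and still no colour has 5.
One more button lands in a colour already at 4, so 30 draws are enough and 29 are not.

30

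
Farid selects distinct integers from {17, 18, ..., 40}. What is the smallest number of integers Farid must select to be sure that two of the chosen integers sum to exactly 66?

Group the elements by complementary pair {x, 66−x}: {26,40}, {27,39}, {28,38}, …, giving 7 two-element pairs, the single value 33 (it cannot pair with itself since the integers are distinct), and 9 integers whose partner 66−x falls outside [17,40].
By pigeonhole, treating each of those 17 groups as a pigeonhole, one can pick one integer per group — 17 integers — with no two summing to 66.
The 18th integer lands in an occupied pair, forcing a sum of 66.

18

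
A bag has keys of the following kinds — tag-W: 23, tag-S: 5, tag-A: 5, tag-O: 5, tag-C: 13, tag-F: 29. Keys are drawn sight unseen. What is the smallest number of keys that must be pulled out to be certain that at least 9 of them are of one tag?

40

The 6 tags are the holes; the keys drawn are the pigeons.
To avoid 9 of any one tag, the worst case takes at most 8 of each tag, or every key of a tag that has fewer than 8.
That gives 8 + 5 + 5 + 5 + 8 + 8 = 39 keys with no tag reaching 9.
The next key forces some tag to 9, so 39 + 1 = 40.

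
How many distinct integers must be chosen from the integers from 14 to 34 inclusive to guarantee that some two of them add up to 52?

14

Group the elements by complementary pair {x, 52−x}: {18,34}, {19,33}, {20,32}, …, giving 8 two-element pairs, the single value 26 (it cannot pair with itself since the integers are distinct), and 4 integers whose partner 52−x falls outside [14,34].
Pigeonhole: treating each of those 13 groups as a pigeonhole, one can pick one integer per group — 13 integers — with no two summing to 52.
The 14th integer lands in an occupied pair, forcing a sum of 52.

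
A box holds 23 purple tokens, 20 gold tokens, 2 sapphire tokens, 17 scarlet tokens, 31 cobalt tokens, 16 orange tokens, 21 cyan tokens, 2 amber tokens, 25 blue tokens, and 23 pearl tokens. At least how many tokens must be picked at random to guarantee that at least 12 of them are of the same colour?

93

An adversary could hand out at most 11 tokens per colour (sapphire, amber run out sooner): 11 + 11 + 2 + 11 + 11 + 11 + 11 + 2 + 11 + 11 = 92 tokens and still no colour has 12.
One more token lands in a colour already at 11, so 93 draws are enough and 92 are not.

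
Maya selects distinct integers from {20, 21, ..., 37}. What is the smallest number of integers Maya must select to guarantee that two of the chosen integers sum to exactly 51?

13

A set avoiding the sum 51 can contain at most one of each pair {x, 51−x}, plus the 6 elements whose complement lies outside the range.
The integers 26, …, 37 (12 of them) are such a set: any two sum to at least 26+27 = 53 > 51.
Any 13th integer completes one of the 6 pairs, so 13 choices force a sum of 51.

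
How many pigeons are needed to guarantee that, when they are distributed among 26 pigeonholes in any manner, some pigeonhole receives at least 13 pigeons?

With 312 pigeons one could put exactly 12 in each of the 26 pigeonholes, and no pigeonhole would reach 13.
One more pigeon must land in a pigeonhole that already has 12, giving it 13.
So 26 × 12 + 1 = 313 pigeons are required.

313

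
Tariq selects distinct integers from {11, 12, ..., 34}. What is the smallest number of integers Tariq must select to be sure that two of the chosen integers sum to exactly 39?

Group the elements by complementary pair {x, 39−x}: {11,28}, {12,27}, {13,26}, …, giving 9 two-element pairs and 6 integers whose partner 39−x falls outside [11,34].
By pigeonhole, treating each of those 15 groups as a pigeonhole, one can pick one integer per group — 15 integers — with no two summing to 39.
The 16th integer lands in an occupied pair, forcing a sum of 39.

16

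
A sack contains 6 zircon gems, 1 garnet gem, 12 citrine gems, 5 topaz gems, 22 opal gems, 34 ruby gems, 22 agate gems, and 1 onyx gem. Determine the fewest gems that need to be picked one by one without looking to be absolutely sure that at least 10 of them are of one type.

50

An adversary could hand out at most 9 gems per type (4 types run out sooner): 6 + 1 + 9 + 5 + 9 + 9 + 9 + 1 = 49 gems and still no type has 10.
By the pigeonhole principle, one more gem lands in a type already at 9, so 50 draws are enough and 49 are not.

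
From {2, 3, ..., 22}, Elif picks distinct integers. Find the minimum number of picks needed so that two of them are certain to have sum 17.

15

Two chosen integers sum to 17 exactly when both halves of some pair {x, 17−x} with 2 ≤ x ≤ 17−x ≤ 15 are chosen — 7 such pairs.
The remaining 7 elements (those with no distinct partner in range) can never complete a 17-sum, so the worst case takes all of them and one from each pair: 7 + 7 = 14.
By pigeonhole, the 15th integer has to be the second member of some pair, so 14 + 1 = 15.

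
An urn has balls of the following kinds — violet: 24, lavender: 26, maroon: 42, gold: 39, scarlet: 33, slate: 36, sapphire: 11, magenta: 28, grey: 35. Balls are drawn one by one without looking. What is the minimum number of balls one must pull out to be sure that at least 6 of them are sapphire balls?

269

In the worst case for collecting sapphire balls, every non-sapphire ball comes out first.
There are 24 + 26 + 42 + 39 + 33 + 36 + 28 + 35 = 263 non-sapphire balls altogether.
After those, each further ball must be sapphire, so 263 + 6 = 269 draws guarantee 6 sapphire balls.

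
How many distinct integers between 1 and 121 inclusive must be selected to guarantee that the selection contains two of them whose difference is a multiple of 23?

Integers whose pairwise differences are multiples of 23 are exactly those sharing a remainder mod 23. The 23 residue classes mod 23 are the pigeonholes.
With 23 integers one could put 1 in each residue class and have no class reach 2.
The 24th integer pushes some class to 2, so 23·1 + 1 = 24.

24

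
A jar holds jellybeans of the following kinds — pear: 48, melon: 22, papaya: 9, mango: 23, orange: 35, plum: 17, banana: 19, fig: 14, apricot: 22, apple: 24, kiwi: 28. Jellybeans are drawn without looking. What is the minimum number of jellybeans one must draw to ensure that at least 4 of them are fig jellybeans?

In the worst case for collecting fig jellybeans, every non-fig jellybean comes out first.
There are 48 + 22 + 9 + 23 + 35 + 17 + 19 + 22 + 24 + 28 = 247 non-fig jellybeans altogether.
After those, each further jellybean must be fig, so 247 + 4 = 251 draws guarantee 4 fig jellybeans.

251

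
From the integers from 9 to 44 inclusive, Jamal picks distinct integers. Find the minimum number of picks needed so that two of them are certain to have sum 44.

Group the elements by complementary pair {x, 44−x}: {9,35}, {10,34}, {11,33}, …, giving 13 two-element pairs, the single value 22 (it cannot pair with itself since the integers are distinct), and 9 integers whose partner 44−x falls outside [9,44].
Treating each of those 23 groups as a pigeonhole, one can pick one integer per group — 23 integers — with no two summing to 44.
The 24th integer lands in an occupied pair, forcing a sum of 44.

24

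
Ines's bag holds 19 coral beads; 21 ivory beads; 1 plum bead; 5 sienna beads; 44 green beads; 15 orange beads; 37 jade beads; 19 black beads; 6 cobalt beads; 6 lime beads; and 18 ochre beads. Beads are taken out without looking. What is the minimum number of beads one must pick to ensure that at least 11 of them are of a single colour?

Pigeonhole: put each drawn bead into a box by colour. The largest draw with every box below 11 takes min(count, 10) from each colour; colours with fewer than 10 contribute all they have.
Σ min(cᵢ, 10) = 10 + 10 + 1 + 5 + 10 + 10 + 10 + 10 + 6 + 6 + 10 = 88.
Draw number 88 + 1 = 89 must push one box to 11.

89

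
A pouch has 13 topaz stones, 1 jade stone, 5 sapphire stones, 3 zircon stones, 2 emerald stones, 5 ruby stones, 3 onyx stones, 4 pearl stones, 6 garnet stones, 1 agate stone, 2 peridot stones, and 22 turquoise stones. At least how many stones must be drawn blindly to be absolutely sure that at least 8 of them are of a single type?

An adversary could hand out at most 7 stones per type (10 types run out sooner): 7 + 1 + 5 + 3 + 2 + 5 + 3 + 4 + 6 + 1 + 2 + 7 = 46 stones and still no type has 8.
By pigeonhole, one more stone lands in a type already at 7, so 47 draws are enough and 46 are not.

47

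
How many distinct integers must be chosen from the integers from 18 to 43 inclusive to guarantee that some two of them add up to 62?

Two chosen integers sum to 62 exactly when both halves of some pair {x, 62−x} with 19 ≤ x ≤ 62−x ≤ 43 are chosen — 12 such pairs.
The remaining 2 elements (those with no distinct partner in range) can never complete a 62-sum, so the worst case takes all of them and one from each pair: 2 + 12 = 14.
The 15th integer has to be the second member of some pair, so 14 + 1 = 15.

15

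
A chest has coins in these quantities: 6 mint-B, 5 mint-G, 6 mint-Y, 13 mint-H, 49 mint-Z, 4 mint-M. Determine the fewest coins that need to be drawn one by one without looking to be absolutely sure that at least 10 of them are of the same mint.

40

By the pigeonhole principle, the 6 mints are the holes; the coins drawn are the pigeons.
To avoid 10 of any one mint, the worst case takes at most 9 of each mint, or every coin of a mint that has fewer than 9.
That gives 6 + 5 + 6 + 9 + 9 + 4 = 39 coins with no mint reaching 10.
The next coin forces some mint to 10, so 39 + 1 = 40.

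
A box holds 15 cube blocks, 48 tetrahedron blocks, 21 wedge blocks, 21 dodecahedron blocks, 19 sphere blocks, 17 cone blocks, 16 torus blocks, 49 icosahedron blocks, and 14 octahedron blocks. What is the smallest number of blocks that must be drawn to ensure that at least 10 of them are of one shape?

An adversary could hand out at most 9 blocks per shape: 9 + 9 + 9 + 9 + 9 + 9 + 9 + 9 + 9 = 81 blocks and still no shape has 10.
By pigeonhole, one more block lands in a shape already at 9, so 82 draws are enough and 81 are not.

82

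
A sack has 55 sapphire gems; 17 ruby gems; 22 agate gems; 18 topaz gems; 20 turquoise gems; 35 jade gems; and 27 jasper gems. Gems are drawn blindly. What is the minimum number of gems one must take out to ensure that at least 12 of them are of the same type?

Put each drawn gem into a box by type. The largest draw with every box below 12 takes min(count, 11) from each type.
Σ min(cᵢ, 11) = 11 + 11 + 11 + 11 + 11 + 11 + 11 = 77.
Draw number 77 + 1 = 78 must push one box to 12.

78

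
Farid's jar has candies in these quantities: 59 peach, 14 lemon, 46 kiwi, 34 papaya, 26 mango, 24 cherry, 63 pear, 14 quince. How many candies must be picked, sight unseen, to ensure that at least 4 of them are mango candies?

In the worst case for collecting mango candies, every non-mango candy comes out first.
There are 59 + 14 + 46 + 34 + 24 + 63 + 14 = 254 non-mango candies altogether.
After those, each further candy must be mango, so 254 + 4 = 258 draws guarantee 4 mango candies.

258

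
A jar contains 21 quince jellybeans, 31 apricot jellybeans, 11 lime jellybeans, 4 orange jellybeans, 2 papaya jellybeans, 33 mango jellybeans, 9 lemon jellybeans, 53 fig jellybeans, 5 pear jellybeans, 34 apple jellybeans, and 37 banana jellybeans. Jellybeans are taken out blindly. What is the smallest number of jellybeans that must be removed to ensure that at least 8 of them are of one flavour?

68

Put each drawn jellybean into a box by flavour. The largest draw with every box below 8 takes min(count, 7) from each flavour; flavours with fewer than 7 contribute all they have.
Σ min(cᵢ, 7) = 7 + 7 + 7 + 4 + 2 + 7 + 7 + 7 + 5 + 7 + 7 = 67.
Draw number 67 + 1 = 68 must push one box to 8.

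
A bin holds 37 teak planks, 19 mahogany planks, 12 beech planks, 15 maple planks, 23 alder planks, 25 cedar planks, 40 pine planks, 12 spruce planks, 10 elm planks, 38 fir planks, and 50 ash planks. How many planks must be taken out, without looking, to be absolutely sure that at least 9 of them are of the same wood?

89

An adversary could hand out at most 8 planks per wood: 8 + 8 + 8 + 8 + 8 + 8 + 8 + 8 + 8 + 8 + 8 = 88 planks and still no wood has 9.
One more plank lands in a wood already at 8, so 89 draws are enough and 88 are not.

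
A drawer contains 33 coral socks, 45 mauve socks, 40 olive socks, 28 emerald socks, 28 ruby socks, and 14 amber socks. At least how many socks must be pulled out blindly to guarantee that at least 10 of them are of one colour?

55

Put each drawn sock into a box by colour. The largest draw with every box below 10 takes min(count, 9) from each colour.
Σ min(cᵢ, 9) = 9 + 9 + 9 + 9 + 9 + 9 = 54.
Draw number 54 + 1 = 55 must push one box to 10.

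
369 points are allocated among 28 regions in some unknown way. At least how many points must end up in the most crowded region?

14

The 28 regions are the holes and the 369 points are the pigeons.
If every region held at most 13 points, the total would be at most 28 × 13 = 364, which is less than 369.
So some region holds at least ⌈369/28⌉ = 14 points.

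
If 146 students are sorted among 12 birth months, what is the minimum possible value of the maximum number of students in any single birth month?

The 12 birth months are the holes and the 146 students are the pigeons.
If every birth month held at most 12 students, the total would be at most 12 × 12 = 144, which is less than 146.
So some birth month holds at least ⌈146/12⌉ = 13 students.

13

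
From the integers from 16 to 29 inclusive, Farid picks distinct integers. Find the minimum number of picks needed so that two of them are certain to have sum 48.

Group the elements by complementary pair {x, 48−x}: {19,29}, {20,28}, {21,27}, …, giving 5 two-element pairs, the single value 24 (it cannot pair with itself since the integers are distinct), and 3 integers whose partner 48−x falls outside [16,29].
Pigeonhole: treating each of those 9 groups as a pigeonhole, one can pick one integer per group — 9 integers — with no two summing to 48.
The 10th integer lands in an occupied pair, forcing a sum of 48.

10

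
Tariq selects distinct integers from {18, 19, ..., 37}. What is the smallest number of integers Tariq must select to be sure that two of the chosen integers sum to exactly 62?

15

A set avoiding the sum 62 can contain at most one of each pair {x, 62−x}, plus the 8 elements whose complement lies outside the range or equal to its own complement.
The integers 18, …, 31 (14 of them) are such a set: any two sum to at least 18+19 = 37 and at most 30+31 = 61 < 62.
By pigeonhole, any 15th integer completes one of the 6 pairs, so 15 choices force a sum of 62.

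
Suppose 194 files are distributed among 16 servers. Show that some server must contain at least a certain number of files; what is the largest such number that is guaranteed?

13

By pigeonhole, the 16 servers are the holes and the 194 files are the pigeons.
If every server held at most 12 files, the total would be at most 16 × 12 = 192, which is less than 194.
So some server holds at least ⌈194/16⌉ = 13 files.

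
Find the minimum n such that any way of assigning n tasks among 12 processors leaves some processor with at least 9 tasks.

97

With 96 tasks one could put exactly 8 in each of the 12 processors, and no processor would reach 9.
By the pigeonhole principle, one more task must land in a processor that already has 8, giving it 9.
So 12 × 8 + 1 = 97 tasks are required.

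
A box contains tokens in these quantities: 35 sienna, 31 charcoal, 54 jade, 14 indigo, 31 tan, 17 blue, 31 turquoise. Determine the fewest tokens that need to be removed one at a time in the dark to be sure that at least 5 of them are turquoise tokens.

In the worst case for collecting turquoise tokens, every non-turquoise token comes out first.
There are 35 + 31 + 54 + 14 + 31 + 17 = 182 non-turquoise tokens altogether.
After those, each further token must be turquoise, so 182 + 5 = 187 draws guarantee 5 turquoise tokens.

187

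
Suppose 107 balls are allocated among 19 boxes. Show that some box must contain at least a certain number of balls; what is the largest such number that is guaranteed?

6

By the pigeonhole principle, the 19 boxes are the holes and the 107 balls are the pigeons.
If every box held at most 5 balls, the total would be at most 19 × 5 = 95, which is less than 107.
So some box holds at least ⌈107/19⌉ = 6 balls.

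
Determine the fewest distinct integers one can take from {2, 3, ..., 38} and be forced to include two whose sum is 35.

22

Two chosen integers sum to 35 exactly when both halves of some pair {x, 35−x} with 2 ≤ x ≤ 35−x ≤ 33 are chosen — 16 such pairs.
The remaining 5 elements (those with no distinct partner in range) can never complete a 35-sum, so the worst case takes all of them and one from each pair: 5 + 16 = 21.
By the pigeonhole principle, the 22nd integer has to be the second member of some pair, so 21 + 1 = 22.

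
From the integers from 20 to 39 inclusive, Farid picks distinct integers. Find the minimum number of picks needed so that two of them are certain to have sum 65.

A set avoiding the sum 65 can contain at most one of each pair {x, 65−x}, plus the 6 elements whose complement lies outside the range.
The integers 20, …, 32 (13 of them) are such a set: any two sum to at least 20+21 = 41 and at most 31+32 = 63 < 65.
Any 14th integer completes one of the 7 pairs, so 14 choices force a sum of 65.

14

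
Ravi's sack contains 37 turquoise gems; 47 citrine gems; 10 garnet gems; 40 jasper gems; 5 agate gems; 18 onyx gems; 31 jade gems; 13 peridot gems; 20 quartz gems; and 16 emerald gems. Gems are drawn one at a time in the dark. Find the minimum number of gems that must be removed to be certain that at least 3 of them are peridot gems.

In the worst case for collecting peridot gems, every non-peridot gem comes out first.
There are 37 + 47 + 10 + 40 + 5 + 18 + 31 + 20 + 16 = 224 non-peridot gems altogether.
After those, each further gem must be peridot, so 224 + 3 = 227 draws guarantee 3 peridot gems.

227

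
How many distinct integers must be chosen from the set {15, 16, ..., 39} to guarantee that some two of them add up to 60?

17

Two chosen integers sum to 60 exactly when both halves of some pair {x, 60−x} with 21 ≤ x ≤ 60−x ≤ 39 are chosen — 9 such pairs.
The remaining 7 elements (those with no distinct partner in range) can never complete a 60-sum, so the worst case takes all of them and one from each pair: 7 + 9 = 16.
The 17th integer has to be the second member of some pair, so 16 + 1 = 17.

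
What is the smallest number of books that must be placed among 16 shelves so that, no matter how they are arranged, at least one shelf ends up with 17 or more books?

With 256 books one could put exactly 16 in each of the 16 shelves, and no shelf would reach 17.
By pigeonhole, one more book must land in a shelf that already has 16, giving it 17.
So 16 × 16 + 1 = 257 books are required.

257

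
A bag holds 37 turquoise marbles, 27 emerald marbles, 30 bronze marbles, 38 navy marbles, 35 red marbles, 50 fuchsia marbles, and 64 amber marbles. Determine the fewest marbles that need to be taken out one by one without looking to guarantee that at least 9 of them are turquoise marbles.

253

In the worst case for collecting turquoise marbles, every non-turquoise marble comes out first.
There are 27 + 30 + 38 + 35 + 50 + 64 = 244 non-turquoise marbles altogether.
After those, each further marble must be turquoise, so 244 + 9 = 253 draws guarantee 9 turquoise marbles.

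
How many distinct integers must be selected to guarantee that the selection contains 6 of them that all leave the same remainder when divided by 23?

By the pigeonhole principle, the 23 residue classes mod 23 are the pigeonholes.
With 115 integers one could put 5 in each residue class and have no class reach 6.
The 116th integer pushes some class to 6, so 23·5 + 1 = 116.

116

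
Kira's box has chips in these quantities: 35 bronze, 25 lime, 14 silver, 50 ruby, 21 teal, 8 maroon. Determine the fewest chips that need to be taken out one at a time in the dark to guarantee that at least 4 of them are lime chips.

In the worst case for collecting lime chips, every non-lime chip comes out first.
There are 35 + 14 + 50 + 21 + 8 = 128 non-lime chips altogether.
After those, each further chip must be lime, so 128 + 4 = 132 draws guarantee 4 lime chips.

132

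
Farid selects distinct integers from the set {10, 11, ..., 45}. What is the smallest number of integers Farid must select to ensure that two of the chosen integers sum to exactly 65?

A set avoiding the sum 65 can contain at most one of each pair {x, 65−x}, plus the 10 elements whose complement lies outside the range.
The integers 10, …, 32 (23 of them) are such a set: any two sum to at least 10+11 = 21 and at most 31+32 = 63 < 65.
Any 24th integer completes one of the 13 pairs, so 24 choices force a sum of 65.

24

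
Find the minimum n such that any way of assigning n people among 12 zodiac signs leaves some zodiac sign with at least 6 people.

With 60 people one could put exactly 5 in each of the 12 zodiac signs, and no zodiac sign would reach 6.
By pigeonhole, one more person must land in a zodiac sign that already has 5, giving it 6.
So 12 × 5 + 1 = 61 people are required.

61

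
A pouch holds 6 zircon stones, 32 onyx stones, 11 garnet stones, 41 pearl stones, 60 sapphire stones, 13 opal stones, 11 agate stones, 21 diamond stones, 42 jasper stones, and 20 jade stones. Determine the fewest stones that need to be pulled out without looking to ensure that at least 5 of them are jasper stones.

In the worst case for collecting jasper stones, every non-jasper stone comes out first.
There are 6 + 32 + 11 + 41 + 60 + 13 + 11 + 21 + 20 = 215 non-jasper stones altogether.
After those, each further stone must be jasper, so 215 + 5 = 220 draws guarantee 5 jasper stones.

220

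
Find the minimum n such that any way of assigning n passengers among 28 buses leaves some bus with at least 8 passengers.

197

With 196 passengers one could put exactly 7 in each of the 28 buses, and no bus would reach 8.
By pigeonhole, one more passenger must land in a bus that already has 7, giving it 8.
So 28 × 7 + 1 = 197 passengers are required.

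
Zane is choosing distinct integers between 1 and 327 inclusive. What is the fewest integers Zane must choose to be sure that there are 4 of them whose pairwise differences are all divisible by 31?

Integers whose pairwise differences are multiples of 31 are exactly those sharing a remainder mod 31. The 31 residue classes mod 31 are the pigeonholes.
With 93 integers one could put 3 in each residue class and have no class reach 4.
The 94th integer pushes some class to 4, so 31·3 + 1 = 94.

94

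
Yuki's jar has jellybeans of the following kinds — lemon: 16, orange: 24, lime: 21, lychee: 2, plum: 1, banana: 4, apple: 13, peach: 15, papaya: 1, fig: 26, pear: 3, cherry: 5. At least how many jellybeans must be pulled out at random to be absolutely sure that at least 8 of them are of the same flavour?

59

By the pigeonhole principle, the 12 flavours are the holes; the jellybeans drawn are the pigeons.
To avoid 8 of any one flavour, the worst case takes at most 7 of each flavour, or every jellybean of a flavour that has fewer than 7.
That gives 7 + 7 + 7 + 2 + 1 + 4 + 7 + 7 + 1 + 7 + 3 + 5 = 58 jellybeans with no flavour reaching 8.
The next jellybean forces some flavour to 8, so 58 + 1 = 59.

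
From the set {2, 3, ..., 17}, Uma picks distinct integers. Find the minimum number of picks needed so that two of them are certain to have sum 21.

10

A set avoiding the sum 21 can contain at most one of each pair {x, 21−x}, plus the 2 elements whose complement lies outside the range.
The integers 2, …, 10 (9 of them) are such a set: any two sum to at least 2+3 = 5 and at most 9+10 = 19 < 21.
Pigeonhole: any 10th integer completes one of the 7 pairs, so 10 choices force a sum of 21.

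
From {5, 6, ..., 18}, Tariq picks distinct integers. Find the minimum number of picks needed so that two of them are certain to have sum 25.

Group the elements by complementary pair {x, 25−x}: {7,18}, {8,17}, {9,16}, …, giving 6 two-element pairs and 2 integers whose partner 25−x falls outside [5,18].
Treating each of those 8 groups as a pigeonhole, one can pick one integer per group — 8 integers — with no two summing to 25.
The 9th integer lands in an occupied pair, forcing a sum of 25.

9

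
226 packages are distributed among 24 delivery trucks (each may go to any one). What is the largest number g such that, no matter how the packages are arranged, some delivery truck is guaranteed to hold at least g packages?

10

The 24 delivery trucks are the holes and the 226 packages are the pigeons.
If every delivery truck held at most 9 packages, the total would be at most 24 × 9 = 216, which is less than 226.
So some delivery truck holds at least ⌈226/24⌉ = 10 packages.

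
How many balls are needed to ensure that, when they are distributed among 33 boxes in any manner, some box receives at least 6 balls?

With 165 balls one could put exactly 5 in each of the 33 boxes, and no box would reach 6.
One more ball must land in a box that already has 5, giving it 6.
So 33 × 5 + 1 = 166 balls are required.

166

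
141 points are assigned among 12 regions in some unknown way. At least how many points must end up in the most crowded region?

Pigeonhole: the 12 regions are the holes and the 141 points are the pigeons.
If every region held at most 11 points, the total would be at most 12 × 11 = 132, which is less than 141.
So some region holds at least ⌈141/12⌉ = 12 points.

12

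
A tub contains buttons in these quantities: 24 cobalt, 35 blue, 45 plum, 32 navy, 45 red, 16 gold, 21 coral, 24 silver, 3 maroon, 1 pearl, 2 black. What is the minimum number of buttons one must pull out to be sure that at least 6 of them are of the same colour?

The 11 colours are the holes; the buttons drawn are the pigeons.
To avoid 6 of any one colour, the worst case takes at most 5 of each colour, or every button of a colour that has fewer than 5.
That gives 5 + 5 + 5 + 5 + 5 + 5 + 5 + 5 + 3 + 1 + 2 = 46 buttons with no colour reaching 6.
The next button forces some colour to 6, so 46 + 1 = 47.

47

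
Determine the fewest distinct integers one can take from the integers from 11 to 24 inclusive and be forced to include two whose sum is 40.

A set avoiding the sum 40 can contain at most one of each pair {x, 40−x}, plus the 6 elements whose complement lies outside the range or equal to its own complement.
The integers 11, …, 20 (10 of them) are such a set: any two sum to at least 11+12 = 23 and at most 19+20 = 39 < 40.
Any 11th integer completes one of the 4 pairs, so 11 choices force a sum of 40.

11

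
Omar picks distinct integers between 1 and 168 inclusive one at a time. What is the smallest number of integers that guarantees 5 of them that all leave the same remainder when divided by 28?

113

The 28 residue classes mod 28 are the pigeonholes.
With 112 integers one could put 4 in each residue class and have no class reach 5.
The 113th integer pushes some class to 5, so 28·4 + 1 = 113.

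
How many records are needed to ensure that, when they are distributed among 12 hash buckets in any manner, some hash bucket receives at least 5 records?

With 48 records one could put exactly 4 in each of the 12 hash buckets, and no hash bucket would reach 5.
Pigeonhole: one more record must land in a hash bucket that already has 4, giving it 5.
So 12 × 4 + 1 = 49 records are required.

49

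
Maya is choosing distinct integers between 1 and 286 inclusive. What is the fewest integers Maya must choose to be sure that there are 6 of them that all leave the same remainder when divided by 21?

The 21 residue classes mod 21 are the pigeonholes.
With 105 integers one could put 5 in each residue class and have no class reach 6.
The 106th integer pushes some class to 6, so 21·5 + 1 = 106.

106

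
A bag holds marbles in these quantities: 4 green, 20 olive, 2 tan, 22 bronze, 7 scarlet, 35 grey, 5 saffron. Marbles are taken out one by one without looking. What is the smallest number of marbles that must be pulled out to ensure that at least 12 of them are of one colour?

Put each drawn marble into a box by colour. The largest draw with every box below 12 takes min(count, 11) from each colour; colours with fewer than 11 contribute all they have.
Σ min(cᵢ, 11) = 4 + 11 + 2 + 11 + 7 + 11 + 5 = 51.
Draw number 51 + 1 = 52 must push one box to 12.

52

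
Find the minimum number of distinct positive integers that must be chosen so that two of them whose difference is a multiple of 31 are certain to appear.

32

Integers whose pairwise differences are multiples of 31 are exactly those sharing a remainder mod 31. The 31 residue classes mod 31 are the pigeonholes.
With 31 integers one could put 1 in each residue class and have no class reach 2.
The 32nd integer pushes some class to 2, so 31·1 + 1 = 32.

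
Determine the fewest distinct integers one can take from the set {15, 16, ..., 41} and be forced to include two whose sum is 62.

18

A set avoiding the sum 62 can contain at most one of each pair {x, 62−x}, plus the 7 elements whose complement lies outside the range or equal to its own complement.
The integers 15, …, 31 (17 of them) are such a set: any two sum to at least 15+16 = 31 and at most 30+31 = 61 < 62.
Pigeonhole: any 18th integer completes one of the 10 pairs, so 18 choices force a sum of 62.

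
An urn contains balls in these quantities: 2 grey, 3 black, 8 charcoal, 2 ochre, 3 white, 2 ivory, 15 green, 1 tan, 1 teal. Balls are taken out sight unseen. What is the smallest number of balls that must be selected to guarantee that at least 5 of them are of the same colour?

23

Pigeonhole: the 9 colours are the holes; the balls drawn are the pigeons.
To avoid 5 of any one colour, the worst case takes at most 4 of each colour, or every ball of a colour that has fewer than 4.
That gives 2 + 3 + 4 + 2 + 3 + 2 + 4 + 1 + 1 = 22 balls with no colour reaching 5.
The next ball forces some colour to 5, so 22 + 1 = 23.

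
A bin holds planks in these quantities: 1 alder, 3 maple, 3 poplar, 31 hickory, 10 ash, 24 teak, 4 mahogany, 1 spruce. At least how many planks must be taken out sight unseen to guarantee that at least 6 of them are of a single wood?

An adversary could hand out at most 5 planks per wood (5 woods run out sooner): 1 + 3 + 3 + 5 + 5 + 5 + 4 + 1 = 27 planks and still no wood has 6.
One more plank lands in a wood already at 5, so 28 draws are enough and 27 are not.

28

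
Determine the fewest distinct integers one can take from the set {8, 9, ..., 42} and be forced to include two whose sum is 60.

A set avoiding the sum 60 can contain at most one of each pair {x, 60−x}, plus the 11 elements whose complement lies outside the range or equal to its own complement.
The integers 8, …, 30 (23 of them) are such a set: any two sum to at least 8+9 = 17 and at most 29+30 = 59 < 60.
By pigeonhole, any 24th integer completes one of the 12 pairs, so 24 choices force a sum of 60.

24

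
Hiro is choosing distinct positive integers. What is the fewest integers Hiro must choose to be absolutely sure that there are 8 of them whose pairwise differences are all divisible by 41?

288

Integers whose pairwise differences are multiples of 41 are exactly those sharing a remainder mod 41. By pigeonhole, the 41 residue classes mod 41 are the pigeonholes.
With 287 integers one could put 7 in each residue class and have no class reach 8.
The 288th integer pushes some class to 8, so 41·7 + 1 = 288.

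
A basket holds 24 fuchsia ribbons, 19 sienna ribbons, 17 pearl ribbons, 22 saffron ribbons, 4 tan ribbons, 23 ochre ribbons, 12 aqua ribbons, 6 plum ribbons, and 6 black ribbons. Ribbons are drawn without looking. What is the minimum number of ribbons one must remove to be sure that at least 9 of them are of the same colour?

65

By pigeonhole, put each drawn ribbon into a box by colour. The largest draw with every box below 9 takes min(count, 8) from each colour; colours with fewer than 8 contribute all they have.
Σ min(cᵢ, 8) = 8 + 8 + 8 + 8 + 4 + 8 + 8 + 6 + 6 = 64.
Draw number 64 + 1 = 65 must push one box to 9.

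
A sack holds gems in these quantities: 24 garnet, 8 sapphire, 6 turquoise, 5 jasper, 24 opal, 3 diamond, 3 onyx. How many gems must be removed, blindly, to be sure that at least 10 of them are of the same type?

44

Put each drawn gem into a box by type. The largest draw with every box below 10 takes min(count, 9) from each type; types with fewer than 9 contribute all they have.
Σ min(cᵢ, 9) = 9 + 8 + 6 + 5 + 9 + 3 + 3 = 43.
Draw number 43 + 1 = 44 must push one box to 10.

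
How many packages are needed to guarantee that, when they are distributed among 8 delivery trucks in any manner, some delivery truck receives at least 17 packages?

129

With 128 packages one could put exactly 16 in each of the 8 delivery trucks, and no delivery truck would reach 17.
By pigeonhole, one more package must land in a delivery truck that already has 16, giving it 17.
So 8 × 16 + 1 = 129 packages are required.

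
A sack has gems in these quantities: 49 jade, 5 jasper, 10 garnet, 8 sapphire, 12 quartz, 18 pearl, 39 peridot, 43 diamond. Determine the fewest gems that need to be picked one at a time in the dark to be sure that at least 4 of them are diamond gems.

145

In the worst case for collecting diamond gems, every non-diamond gem comes out first.
There are 49 + 5 + 10 + 8 + 12 + 18 + 39 = 141 non-diamond gems altogether.
After those, each further gem must be diamond, so 141 + 4 = 145 draws guarantee 4 diamond gems.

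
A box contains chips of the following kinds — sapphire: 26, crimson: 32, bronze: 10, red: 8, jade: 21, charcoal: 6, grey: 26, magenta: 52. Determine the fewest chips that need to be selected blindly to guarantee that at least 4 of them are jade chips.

In the worst case for collecting jade chips, every non-jade chip comes out first.
There are 26 + 32 + 10 + 8 + 6 + 26 + 52 = 160 non-jade chips altogether.
After those, each further chip must be jade, so 160 + 4 = 164 draws guarantee 4 jade chips.

164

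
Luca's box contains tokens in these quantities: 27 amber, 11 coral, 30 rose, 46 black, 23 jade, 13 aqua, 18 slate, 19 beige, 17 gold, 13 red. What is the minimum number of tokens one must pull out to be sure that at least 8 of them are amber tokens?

In the worst case for collecting amber tokens, every non-amber token comes out first.
There are 11 + 30 + 46 + 23 + 13 + 18 + 19 + 17 + 13 = 190 non-amber tokens altogether.
After those, each further token must be amber, so 190 + 8 = 198 draws guarantee 8 amber tokens.

198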